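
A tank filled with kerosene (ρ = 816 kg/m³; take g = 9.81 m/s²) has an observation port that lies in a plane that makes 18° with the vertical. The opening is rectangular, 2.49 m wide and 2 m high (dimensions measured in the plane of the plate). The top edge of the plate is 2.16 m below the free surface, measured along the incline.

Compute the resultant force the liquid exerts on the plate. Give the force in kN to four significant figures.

F ≈ 119.8 kN

γ = ρg = 816 × 9.81 / 1000 = 8.00496 kN/m³.
The plate makes 18° with the vertical, i.e. θ = 90° − 18° = 72° to the horizontal. Measuring y along the incline from the free-surface line, vertical depth h = y·sinθ with sinθ = 0.951057.
The centroid lies 2/2 = 1 m below the top edge, so y_c = 2.16 + 1 = 3.16 m and h_c = 3.16 × 0.951057 = 3.00534 m.
A = 2.49 × 2 = 4.98 m².
Resultant F = γ·h_c·A = 8.00496 × 3.00534 × 4.98 = 119.807 kN.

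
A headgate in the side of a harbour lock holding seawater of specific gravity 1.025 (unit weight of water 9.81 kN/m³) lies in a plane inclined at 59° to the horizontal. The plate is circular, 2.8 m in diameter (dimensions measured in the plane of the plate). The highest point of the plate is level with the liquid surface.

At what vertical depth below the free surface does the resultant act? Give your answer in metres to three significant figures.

γ = 1.025 × 9.81 = 10.05525 kN/m³.
Let θ = 59° be the plate's angle to the horizontal; measure y along the incline from where the plane meets the free surface. Vertical depth h = y·sinθ with sinθ = 0.857167.
The centroid is at the centre, 1.4 m below the top of the plate, so y_c = 1.4 m and h_c = 1.4 × 0.857167 = 1.20003 m.
A = π(1.4)² = 6.15752 m².
Resultant F = γ·h_c·A = 10.05525 × 1.20003 × 6.15752 = 74.3003 kN.
I_c = πr⁴/4 = π × 1.4⁴/4 = 3.01719 m⁴.
Centre of pressure: y_p = y_c + I_c/(y_c·A) = 1.4 + 3.01719/(1.4 × 6.15752) = 1.4 + 0.350001 = 1.75 m along the plane.
Vertically, h_p = y_p·sinθ = 1.75 × 0.857167 = 1.50004 m.

h_p = 1.50 m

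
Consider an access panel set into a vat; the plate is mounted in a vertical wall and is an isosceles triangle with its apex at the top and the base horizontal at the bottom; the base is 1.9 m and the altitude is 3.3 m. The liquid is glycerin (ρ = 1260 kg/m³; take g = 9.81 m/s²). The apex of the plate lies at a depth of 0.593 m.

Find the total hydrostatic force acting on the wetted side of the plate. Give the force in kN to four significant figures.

γ = ρg = 1260 × 9.81 / 1000 = 12.3606 kN/m³.
With the apex up, the centroid sits 2h/3 = 2 × 3.3/3 = 2.2 m below the apex, so the centroid depth is h_c = 0.593 + 2.2 = 2.793 m.
A = ½ × 1.9 × 3.3 = 3.135 m².
Resultant F = γ·h_c·A = 12.3606 × 2.793 × 3.135 = 108.23 kN.

F ≈ 108.2 kN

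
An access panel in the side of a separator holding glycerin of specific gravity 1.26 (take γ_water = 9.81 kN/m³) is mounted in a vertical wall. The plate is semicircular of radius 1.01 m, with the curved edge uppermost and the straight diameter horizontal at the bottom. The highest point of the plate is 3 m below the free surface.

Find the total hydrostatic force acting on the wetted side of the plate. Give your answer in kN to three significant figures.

γ = 1.26 × 9.81 = 12.3606 kN/m³.
The centroid lies 4r/(3π) = 0.428657 m above the diameter, so r − 4r/(3π) = 1.01 − 0.428657 = 0.581343 m below the topmost point, so the centroid depth is h_c = 3 + 0.581343 = 3.58134 m.
A = πr²/2 = π × 1.01²/2 = 1.60237 m².
Resultant F = γ·h_c·A = 12.3606 × 3.58134 × 1.60237 = 70.9329 kN.

F ≈ 70.9 kN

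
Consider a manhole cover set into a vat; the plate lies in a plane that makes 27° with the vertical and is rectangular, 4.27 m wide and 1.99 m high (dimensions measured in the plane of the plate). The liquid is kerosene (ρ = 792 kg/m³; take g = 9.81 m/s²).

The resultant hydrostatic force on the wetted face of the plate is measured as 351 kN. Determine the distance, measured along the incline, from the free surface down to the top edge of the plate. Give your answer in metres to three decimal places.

γ = ρg = 792 × 9.81 / 1000 = 7.76952 kN/m³.
A = 4.27 × 1.99 = 8.4973 m².
From F = γ·h_c·A, the centroid depth is h_c = 351/(7.76952 × 8.4973) = 5.31658 m.
The plate makes 27° with the vertical, i.e. θ = 90° − 27° = 63° to the horizontal. Measuring y along the incline from the free-surface line, vertical depth h = y·sinθ with sinθ = 0.891007.
Along the incline, y_c = h_c/sinθ = 5.31658/0.891007 = 5.96693 m.
The centroid lies 1.99/2 = 0.995 m below the top edge, so the top edge sits at y_top = 5.96693 − 0.995 = 4.97193 m along the incline.

y_top ≈ 4.972 m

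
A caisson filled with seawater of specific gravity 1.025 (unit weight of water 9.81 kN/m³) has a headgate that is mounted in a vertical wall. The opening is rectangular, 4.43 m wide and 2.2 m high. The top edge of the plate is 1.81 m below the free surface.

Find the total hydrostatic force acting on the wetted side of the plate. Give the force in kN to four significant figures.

γ = 1.025 × 9.81 = 10.05525 kN/m³.
The centroid lies 2.2/2 = 1.1 m below the top edge, so the centroid depth is h_c = 1.81 + 1.1 = 2.91 m.
A = 4.43 × 2.2 = 9.746 m².
Resultant F = γ·h_c·A = 10.05525 × 2.91 × 9.746 = 285.176 kN.

F ≈ 285.2 kN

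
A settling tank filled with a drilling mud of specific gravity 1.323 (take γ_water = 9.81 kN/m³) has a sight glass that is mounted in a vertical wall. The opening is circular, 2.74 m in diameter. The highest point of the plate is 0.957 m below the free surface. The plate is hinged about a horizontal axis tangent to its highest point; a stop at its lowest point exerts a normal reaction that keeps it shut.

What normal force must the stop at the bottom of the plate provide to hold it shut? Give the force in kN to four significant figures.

γ = 1.323 × 9.81 = 12.97863 kN/m³.
The centroid is at the centre, 1.37 m below the top of the plate, so the centroid depth is h_c = 0.957 + 1.37 = 2.327 m.
A = π(1.37)² = 5.89646 m².
Resultant F = γ·h_c·A = 12.97863 × 2.327 × 5.89646 = 178.081 kN.
I_c = πr⁴/4 = π × 1.37⁴/4 = 2.76676 m⁴.
Centre of pressure: y_p = y_c + I_c/(y_c·A) = 2.327 + 2.76676/(2.327 × 5.89646) = 2.327 + 0.201643 = 2.52864 m along the plane.
The resultant acts 1.37 + 0.201643 = 1.57164 m (along the plate) below the hinge at the top edge, so the moment about the hinge is M = F × 1.57164 = 178.081 × 1.57164 = 279.879 kN·m.
A normal force at the bottom, 2.74 m from the hinge, must supply this moment: P = 279.879/2.74 = 102.146 kN.

P ≈ 102.1 kN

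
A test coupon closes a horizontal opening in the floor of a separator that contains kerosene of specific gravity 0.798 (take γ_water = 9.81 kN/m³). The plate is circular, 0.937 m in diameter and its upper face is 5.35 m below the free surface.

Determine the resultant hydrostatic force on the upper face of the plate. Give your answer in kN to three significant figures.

F ≈ 28.9 kN

γ = 0.798 × 9.81 = 7.82838 kN/m³.
The plate is horizontal, so pressure is uniform at p = γ·h = 7.82838 × 5.35 = 41.8818 kN/m².
A = π(0.4685)² = 0.689555 m².
F = p·A = 41.8818 × 0.689555 = 28.8798 kN.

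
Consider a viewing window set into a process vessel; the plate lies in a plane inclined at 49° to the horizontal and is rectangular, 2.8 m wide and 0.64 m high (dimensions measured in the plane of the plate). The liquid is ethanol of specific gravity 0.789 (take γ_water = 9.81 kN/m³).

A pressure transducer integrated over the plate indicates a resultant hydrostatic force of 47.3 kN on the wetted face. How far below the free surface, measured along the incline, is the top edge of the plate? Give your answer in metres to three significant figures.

γ = 0.789 × 9.81 = 7.74009 kN/m³.
A = 2.8 × 0.64 = 1.792 m².
From F = γ·h_c·A, the centroid depth is h_c = 47.3/(7.74009 × 1.792) = 3.41018 m.
Let θ = 49° be the plate's angle to the horizontal; measure y along the incline from where the plane meets the free surface. Vertical depth h = y·sinθ with sinθ = 0.754710.
Along the incline, y_c = h_c/sinθ = 3.41018/0.754710 = 4.51853 m.
The centroid lies 0.64/2 = 0.32 m below the top edge, so the top edge sits at y_top = 4.51853 − 0.32 = 4.19853 m along the incline.

y_top ≈ 4.20 m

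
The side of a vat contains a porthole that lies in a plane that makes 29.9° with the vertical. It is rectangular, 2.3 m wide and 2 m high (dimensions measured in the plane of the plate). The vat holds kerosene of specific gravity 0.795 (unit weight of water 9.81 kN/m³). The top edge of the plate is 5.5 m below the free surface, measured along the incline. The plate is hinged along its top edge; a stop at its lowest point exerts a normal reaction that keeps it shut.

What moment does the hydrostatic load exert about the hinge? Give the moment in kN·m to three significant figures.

γ = 0.795 × 9.81 = 7.79895 kN/m³.
The plate makes 29.9° with the vertical, i.e. θ = 90° − 29.9° = 60.1° to the horizontal. Measuring y along the incline from the free-surface line, vertical depth h = y·sinθ with sinθ = 0.866897.
The centroid lies 2/2 = 1 m below the top edge, so y_c = 5.5 + 1 = 6.5 m and h_c = 6.5 × 0.866897 = 5.63483 m.
A = 2.3 × 2 = 4.6 m².
Resultant F = γ·h_c·A = 7.79895 × 5.63483 × 4.6 = 202.15 kN.
I_c = b·h³/12 = 2.3 × 2³/12 = 1.53333 m⁴.
Centre of pressure: y_p = y_c + I_c/(y_c·A) = 6.5 + 1.53333/(6.5 × 4.6) = 6.5 + 0.0512819 = 6.55128 m along the plane.
The resultant acts 1 + 0.0512819 = 1.05128 m (along the plate) below the hinge at the top edge, so the moment about the hinge is M = F × 1.05128 = 202.15 × 1.05128 = 212.516 kN·m.

M ≈ 213 kN·m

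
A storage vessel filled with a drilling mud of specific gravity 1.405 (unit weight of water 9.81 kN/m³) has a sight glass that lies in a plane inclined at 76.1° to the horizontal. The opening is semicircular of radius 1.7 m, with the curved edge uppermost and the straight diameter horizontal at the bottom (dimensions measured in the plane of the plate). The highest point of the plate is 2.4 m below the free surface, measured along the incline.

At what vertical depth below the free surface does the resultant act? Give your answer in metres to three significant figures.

γ = 1.405 × 9.81 = 13.78305 kN/m³.
Let θ = 76.1° be the plate's angle to the horizontal; measure y along the incline from where the plane meets the free surface. Vertical depth h = y·sinθ with sinθ = 0.970716.
The centroid lies 4r/(3π) = 0.721502 m above the diameter, so r − 4r/(3π) = 1.7 − 0.721502 = 0.978498 m below the topmost point, so y_c = 2.4 + 0.978498 = 3.3785 m and h_c = 3.3785 × 0.970716 = 3.27956 m.
A = πr²/2 = π × 1.7²/2 = 4.5396 m².
Resultant F = γ·h_c·A = 13.78305 × 3.27956 × 4.5396 = 205.201 kN.
I_c = (π/8 − 8/(9π))·r⁴ = 0.109757 × 1.7⁴ = 0.916701 m⁴.
Centre of pressure: y_p = y_c + I_c/(y_c·A) = 3.3785 + 0.916701/(3.3785 × 4.5396) = 3.3785 + 0.0597704 = 3.43827 m along the plane.
Vertically, h_p = y_p·sinθ = 3.43827 × 0.970716 = 3.33758 m.

h_p = 3.34 m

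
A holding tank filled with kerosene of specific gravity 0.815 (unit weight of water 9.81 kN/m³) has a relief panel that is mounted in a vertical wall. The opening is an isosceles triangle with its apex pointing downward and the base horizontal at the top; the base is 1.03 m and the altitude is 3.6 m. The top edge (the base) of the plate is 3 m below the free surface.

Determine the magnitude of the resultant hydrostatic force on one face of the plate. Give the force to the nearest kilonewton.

F ≈ 62 kN

γ = 0.815 × 9.81 = 7.99515 kN/m³.
With the apex down, the centroid sits h/3 = 3.6/3 = 1.2 m below the base (the top edge), so the centroid depth is h_c = 3 + 1.2 = 4.2 m.
A = ½ × 1.03 × 3.6 = 1.854 m².
Resultant F = γ·h_c·A = 7.99515 × 4.2 × 1.854 = 62.2566 kN.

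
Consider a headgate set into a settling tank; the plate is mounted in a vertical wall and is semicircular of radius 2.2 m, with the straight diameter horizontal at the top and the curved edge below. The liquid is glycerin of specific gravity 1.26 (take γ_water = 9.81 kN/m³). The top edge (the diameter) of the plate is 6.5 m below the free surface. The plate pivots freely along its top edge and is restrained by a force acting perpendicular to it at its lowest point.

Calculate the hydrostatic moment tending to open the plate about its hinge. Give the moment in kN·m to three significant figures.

γ = 1.26 × 9.81 = 12.3606 kN/m³.
The centroid of a semicircle lies 4r/(3π) = 0.933709 m from the diameter, here below the top edge, so the centroid depth is h_c = 6.5 + 0.933709 = 7.43371 m.
A = πr²/2 = π × 2.2²/2 = 7.60265 m².
Resultant F = γ·h_c·A = 12.3606 × 7.43371 × 7.60265 = 698.57 kN.
I_c = (π/8 − 8/(9π))·r⁴ = 0.109757 × 2.2⁴ = 2.57112 m⁴.
Centre of pressure: y_p = y_c + I_c/(y_c·A) = 7.43371 + 2.57112/(7.43371 × 7.60265) = 7.43371 + 0.0454937 = 7.4792 m along the plane.
The resultant acts 0.933709 + 0.0454937 = 0.979203 m (along the plate) below the hinge at the top edge, so the moment about the hinge is M = F × 0.979203 = 698.57 × 0.979203 = 684.042 kN·m.

M ≈ 684 kN·m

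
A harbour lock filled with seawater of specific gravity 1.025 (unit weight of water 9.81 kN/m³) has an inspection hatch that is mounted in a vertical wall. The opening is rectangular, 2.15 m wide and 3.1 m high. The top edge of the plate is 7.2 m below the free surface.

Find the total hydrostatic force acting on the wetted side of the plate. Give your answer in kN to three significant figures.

γ = 1.025 × 9.81 = 10.05525 kN/m³.
The centroid lies 3.1/2 = 1.55 m below the top edge, so the centroid depth is h_c = 7.2 + 1.55 = 8.75 m.
A = 2.15 × 3.1 = 6.665 m².
Resultant F = γ·h_c·A = 10.05525 × 8.75 × 6.665 = 586.41 kN.

F ≈ 586 kN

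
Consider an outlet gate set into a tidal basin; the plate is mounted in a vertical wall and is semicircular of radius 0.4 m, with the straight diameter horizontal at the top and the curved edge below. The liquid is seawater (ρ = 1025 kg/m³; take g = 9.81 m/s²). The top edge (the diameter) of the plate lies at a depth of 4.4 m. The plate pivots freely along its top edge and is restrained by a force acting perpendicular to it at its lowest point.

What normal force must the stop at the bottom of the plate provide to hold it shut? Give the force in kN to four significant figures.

γ = ρg = 1025 × 9.81 / 1000 = 10.05525 kN/m³.
The centroid of a semicircle lies 4r/(3π) = 0.169765 m from the diameter, here below the top edge, so the centroid depth is h_c = 4.4 + 0.169765 = 4.56977 m.
A = πr²/2 = π × 0.4²/2 = 0.251327 m².
Resultant F = γ·h_c·A = 10.05525 × 4.56977 × 0.251327 = 11.5485 kN.
I_c = (π/8 − 8/(9π))·r⁴ = 0.109757 × 0.4⁴ = 0.00280978 m⁴.
Centre of pressure: y_p = y_c + I_c/(y_c·A) = 4.56977 + 0.00280978/(4.56977 × 0.251327) = 4.56977 + 0.00244646 = 4.57222 m along the plane.
The resultant acts 0.169765 + 0.00244646 = 0.172211 m (along the plate) below the hinge at the top edge, so the moment about the hinge is M = F × 0.172211 = 11.5485 × 0.172211 = 1.98878 kN·m.
A normal force at the bottom, 0.4 m from the hinge, must supply this moment: P = 1.98878/0.4 = 4.97195 kN.

P ≈ 4.972 kN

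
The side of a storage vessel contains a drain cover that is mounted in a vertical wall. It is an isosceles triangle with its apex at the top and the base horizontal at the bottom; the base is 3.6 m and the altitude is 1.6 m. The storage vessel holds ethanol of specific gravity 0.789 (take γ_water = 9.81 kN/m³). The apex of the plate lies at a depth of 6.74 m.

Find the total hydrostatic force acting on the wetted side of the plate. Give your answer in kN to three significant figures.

γ = 0.789 × 9.81 = 7.74009 kN/m³.
With the apex up, the centroid sits 2h/3 = 2 × 1.6/3 = 1.06667 m below the apex, so the centroid depth is h_c = 6.74 + 1.06667 = 7.80667 m.
A = ½ × 3.6 × 1.6 = 2.88 m².
Resultant F = γ·h_c·A = 7.74009 × 7.80667 × 2.88 = 174.022 kN.

F ≈ 174 kN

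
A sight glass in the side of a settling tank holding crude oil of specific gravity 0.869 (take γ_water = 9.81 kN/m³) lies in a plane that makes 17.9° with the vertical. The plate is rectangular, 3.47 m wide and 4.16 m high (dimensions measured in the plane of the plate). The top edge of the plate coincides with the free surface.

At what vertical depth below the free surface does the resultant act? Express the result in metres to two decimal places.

h_p = 2.64 m

γ = 0.869 × 9.81 = 8.52489 kN/m³.
The plate makes 17.9° with the vertical, i.e. θ = 90° − 17.9° = 72.1° to the horizontal. Measuring y along the incline from the free-surface line, vertical depth h = y·sinθ with sinθ = 0.951594.
The centroid lies 4.16/2 = 2.08 m below the top edge, so y_c = 2.08 m and h_c = 2.08 × 0.951594 = 1.97932 m.
A = 3.47 × 4.16 = 14.4352 m².
Resultant F = γ·h_c·A = 8.52489 × 1.97932 × 14.4352 = 243.572 kN.
I_c = b·h³/12 = 3.47 × 4.16³/12 = 20.8175 m⁴.
Centre of pressure: y_p = y_c + I_c/(y_c·A) = 2.08 + 20.8175/(2.08 × 14.4352) = 2.08 + 0.693334 = 2.77333 m along the plane.
Vertically, h_p = y_p·sinθ = 2.77333 × 0.951594 = 2.63908 m.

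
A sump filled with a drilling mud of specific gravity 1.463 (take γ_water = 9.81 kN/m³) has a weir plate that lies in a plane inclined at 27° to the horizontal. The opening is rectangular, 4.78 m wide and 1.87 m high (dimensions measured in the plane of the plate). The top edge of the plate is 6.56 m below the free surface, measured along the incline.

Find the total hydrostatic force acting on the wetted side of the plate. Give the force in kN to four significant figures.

F ≈ 436.5 kN

γ = 1.463 × 9.81 = 14.35203 kN/m³.
Let θ = 27° be the plate's angle to the horizontal; measure y along the incline from where the plane meets the free surface. Vertical depth h = y·sinθ with sinθ = 0.453990.
The centroid lies 1.87/2 = 0.935 m below the top edge, so y_c = 6.56 + 0.935 = 7.495 m and h_c = 7.495 × 0.453990 = 3.40266 m.
A = 4.78 × 1.87 = 8.9386 m².
Resultant F = γ·h_c·A = 14.35203 × 3.40266 × 8.9386 = 436.517 kN.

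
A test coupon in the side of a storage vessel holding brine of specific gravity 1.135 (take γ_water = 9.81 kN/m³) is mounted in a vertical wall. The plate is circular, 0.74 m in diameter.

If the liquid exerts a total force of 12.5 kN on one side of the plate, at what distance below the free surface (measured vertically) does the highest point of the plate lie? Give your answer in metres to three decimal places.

γ = 1.135 × 9.81 = 11.13435 kN/m³.
A = π(0.37)² = 0.430084 m².
From F = γ·h_c·A, the centroid depth is h_c = 12.5/(11.13435 × 0.430084) = 2.61031 m.
The centroid is at the centre, 0.37 m below the top of the plate, so the highest point sits at h_top = 2.61031 − 0.37 = 2.24031 m below the surface.

d_top ≈ 2.240 m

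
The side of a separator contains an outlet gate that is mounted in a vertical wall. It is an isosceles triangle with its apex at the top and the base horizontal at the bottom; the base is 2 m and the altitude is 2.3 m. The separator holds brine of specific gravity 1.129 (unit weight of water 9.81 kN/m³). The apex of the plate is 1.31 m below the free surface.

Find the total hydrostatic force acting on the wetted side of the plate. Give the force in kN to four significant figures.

F ≈ 72.43 kN

γ = 1.129 × 9.81 = 11.07549 kN/m³.
With the apex up, the centroid sits 2h/3 = 2 × 2.3/3 = 1.53333 m below the apex, so the centroid depth is h_c = 1.31 + 1.53333 = 2.84333 m.
A = ½ × 2 × 2.3 = 2.3 m².
Resultant F = γ·h_c·A = 11.07549 × 2.84333 × 2.3 = 72.4299 kN.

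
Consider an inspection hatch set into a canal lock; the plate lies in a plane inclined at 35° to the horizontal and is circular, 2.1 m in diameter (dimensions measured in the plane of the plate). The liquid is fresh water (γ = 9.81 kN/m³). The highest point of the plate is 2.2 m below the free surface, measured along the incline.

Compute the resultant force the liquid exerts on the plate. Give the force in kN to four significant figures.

γ = 9.81 kN/m³.
Let θ = 35° be the plate's angle to the horizontal; measure y along the incline from where the plane meets the free surface. Vertical depth h = y·sinθ with sinθ = 0.573576.
The centroid is at the centre, 1.05 m below the top of the plate, so y_c = 2.2 + 1.05 = 3.25 m and h_c = 3.25 × 0.573576 = 1.86412 m.
A = π(1.05)² = 3.46361 m².
Resultant F = γ·h_c·A = 9.81 × 1.86412 × 3.46361 = 63.3391 kN.

F ≈ 63.34 kN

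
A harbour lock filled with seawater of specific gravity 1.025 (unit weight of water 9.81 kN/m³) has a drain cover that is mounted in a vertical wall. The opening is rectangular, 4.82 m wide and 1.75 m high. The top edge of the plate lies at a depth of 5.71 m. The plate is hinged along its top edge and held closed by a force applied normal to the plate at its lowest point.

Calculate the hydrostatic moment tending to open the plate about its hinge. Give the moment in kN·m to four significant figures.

γ = 1.025 × 9.81 = 10.05525 kN/m³.
The centroid lies 1.75/2 = 0.875 m below the top edge, so the centroid depth is h_c = 5.71 + 0.875 = 6.585 m.
A = 4.82 × 1.75 = 8.435 m².
Resultant F = γ·h_c·A = 10.05525 × 6.585 × 8.435 = 558.514 kN.
I_c = b·h³/12 = 4.82 × 1.75³/12 = 2.15268 m⁴.
Centre of pressure: y_p = y_c + I_c/(y_c·A) = 6.585 + 2.15268/(6.585 × 8.435) = 6.585 + 0.038756 = 6.62376 m along the plane.
The resultant acts 0.875 + 0.038756 = 0.913756 m (along the plate) below the hinge at the top edge, so the moment about the hinge is M = F × 0.913756 = 558.514 × 0.913756 = 510.346 kN·m.

M ≈ 510.3 kN·m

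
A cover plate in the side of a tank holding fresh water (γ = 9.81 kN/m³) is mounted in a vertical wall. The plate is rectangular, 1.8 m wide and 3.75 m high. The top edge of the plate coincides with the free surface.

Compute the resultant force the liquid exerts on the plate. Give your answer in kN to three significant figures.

γ = 9.81 kN/m³.
The centroid lies 3.75/2 = 1.875 m below the top edge, so the centroid depth is h_c = 1.875 m.
A = 1.8 × 3.75 = 6.75 m².
Resultant F = γ·h_c·A = 9.81 × 1.875 × 6.75 = 124.158 kN.

F ≈ 124 kN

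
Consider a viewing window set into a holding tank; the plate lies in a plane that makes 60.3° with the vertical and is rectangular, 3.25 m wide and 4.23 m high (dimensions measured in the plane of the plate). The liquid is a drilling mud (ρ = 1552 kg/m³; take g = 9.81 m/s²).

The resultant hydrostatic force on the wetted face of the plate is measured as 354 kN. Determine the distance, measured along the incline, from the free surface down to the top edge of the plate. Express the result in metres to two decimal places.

y_top ≈ 1.30 m

γ = ρg = 1552 × 9.81 / 1000 = 15.22512 kN/m³.
A = 3.25 × 4.23 = 13.7475 m².
From F = γ·h_c·A, the centroid depth is h_c = 354/(15.22512 × 13.7475) = 1.69129 m.
The plate makes 60.3° with the vertical, i.e. θ = 90° − 60.3° = 29.7° to the horizontal. Measuring y along the incline from the free-surface line, vertical depth h = y·sinθ with sinθ = 0.495459.
Along the incline, y_c = h_c/sinθ = 1.69129/0.495459 = 3.41358 m.
The centroid lies 4.23/2 = 2.115 m below the top edge, so the top edge sits at y_top = 3.41358 − 2.115 = 1.29858 m along the incline.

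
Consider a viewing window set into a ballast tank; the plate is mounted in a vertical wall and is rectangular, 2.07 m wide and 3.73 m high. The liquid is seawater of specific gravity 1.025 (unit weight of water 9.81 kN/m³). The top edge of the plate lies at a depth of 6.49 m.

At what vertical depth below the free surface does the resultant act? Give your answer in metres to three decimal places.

γ = 1.025 × 9.81 = 10.05525 kN/m³.
The centroid lies 3.73/2 = 1.865 m below the top edge, so the centroid depth is h_c = 6.49 + 1.865 = 8.355 m.
A = 2.07 × 3.73 = 7.7211 m².
Resultant F = γ·h_c·A = 10.05525 × 8.355 × 7.7211 = 648.662 kN.
I_c = b·h³/12 = 2.07 × 3.73³/12 = 8.95191 m⁴.
Centre of pressure: y_p = y_c + I_c/(y_c·A) = 8.355 + 8.95191/(8.355 × 7.7211) = 8.355 + 0.138768 = 8.49377 m along the plane.

h_p = 8.494 m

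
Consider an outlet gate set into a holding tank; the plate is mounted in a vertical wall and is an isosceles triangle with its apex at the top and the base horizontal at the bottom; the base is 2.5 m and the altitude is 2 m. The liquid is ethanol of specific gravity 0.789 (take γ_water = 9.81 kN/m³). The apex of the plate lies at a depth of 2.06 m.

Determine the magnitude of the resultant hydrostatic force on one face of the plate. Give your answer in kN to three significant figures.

γ = 0.789 × 9.81 = 7.74009 kN/m³.
With the apex up, the centroid sits 2h/3 = 2 × 2/3 = 1.33333 m below the apex, so the centroid depth is h_c = 2.06 + 1.33333 = 3.39333 m.
A = ½ × 2.5 × 2 = 2.5 m².
Resultant F = γ·h_c·A = 7.74009 × 3.39333 × 2.5 = 65.6617 kN.

F ≈ 65.7 kN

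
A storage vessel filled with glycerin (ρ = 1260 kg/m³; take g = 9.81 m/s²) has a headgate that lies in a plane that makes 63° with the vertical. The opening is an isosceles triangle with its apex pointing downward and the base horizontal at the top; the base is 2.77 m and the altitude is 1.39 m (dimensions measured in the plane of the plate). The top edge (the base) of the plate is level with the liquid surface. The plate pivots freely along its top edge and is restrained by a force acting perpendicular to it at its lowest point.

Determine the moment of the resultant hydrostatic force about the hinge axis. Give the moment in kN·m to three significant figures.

M ≈ 3.48 kN·m

γ = ρg = 1260 × 9.81 / 1000 = 12.3606 kN/m³.
The plate makes 63° with the vertical, i.e. θ = 90° − 63° = 27° to the horizontal. Measuring y along the incline from the free-surface line, vertical depth h = y·sinθ with sinθ = 0.453990.
With the apex down, the centroid sits h/3 = 1.39/3 = 0.463333 m below the base (the top edge), so y_c = 0.463333 m and h_c = 0.463333 × 0.453990 = 0.210349 m.
A = ½ × 2.77 × 1.39 = 1.92515 m².
Resultant F = γ·h_c·A = 12.3606 × 0.210349 × 1.92515 = 5.00547 kN.
I_c = b·h³/36 = 2.77 × 1.39³/36 = 0.206643 m⁴.
Centre of pressure: y_p = y_c + I_c/(y_c·A) = 0.463333 + 0.206643/(0.463333 × 1.92515) = 0.463333 + 0.231666 = 0.694999 m along the plane.
The resultant acts 0.463333 + 0.231666 = 0.694999 m (along the plate) below the hinge at the top edge, so the moment about the hinge is M = F × 0.694999 = 5.00547 × 0.694999 = 3.4788 kN·m.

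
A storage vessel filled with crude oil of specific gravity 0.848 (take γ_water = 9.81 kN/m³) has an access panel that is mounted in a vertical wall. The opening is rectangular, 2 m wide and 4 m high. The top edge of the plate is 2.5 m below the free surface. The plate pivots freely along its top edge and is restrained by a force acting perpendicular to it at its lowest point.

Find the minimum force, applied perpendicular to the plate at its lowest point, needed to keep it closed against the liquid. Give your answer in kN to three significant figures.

P ≈ 172 kN

γ = 0.848 × 9.81 = 8.31888 kN/m³.
The centroid lies 4/2 = 2 m below the top edge, so the centroid depth is h_c = 2.5 + 2 = 4.5 m.
A = 2 × 4 = 8 m².
Resultant F = γ·h_c·A = 8.31888 × 4.5 × 8 = 299.48 kN.
I_c = b·h³/12 = 2 × 4³/12 = 10.6667 m⁴.
Centre of pressure: y_p = y_c + I_c/(y_c·A) = 4.5 + 10.6667/(4.5 × 8) = 4.5 + 0.296297 = 4.7963 m along the plane.
The resultant acts 2 + 0.296297 = 2.2963 m (along the plate) below the hinge at the top edge, so the moment about the hinge is M = F × 2.2963 = 299.48 × 2.2963 = 687.696 kN·m.
A normal force at the bottom, 4 m from the hinge, must supply this moment: P = 687.696/4 = 171.924 kN.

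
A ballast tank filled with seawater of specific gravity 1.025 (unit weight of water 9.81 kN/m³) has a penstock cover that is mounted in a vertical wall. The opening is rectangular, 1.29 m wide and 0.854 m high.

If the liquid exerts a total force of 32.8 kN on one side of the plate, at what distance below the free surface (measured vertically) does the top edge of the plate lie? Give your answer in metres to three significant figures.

γ = 1.025 × 9.81 = 10.05525 kN/m³.
A = 1.29 × 0.854 = 1.10166 m².
From F = γ·h_c·A, the centroid depth is h_c = 32.8/(10.05525 × 1.10166) = 2.96097 m.
The centroid lies 0.854/2 = 0.427 m below the top edge, so the top edge sits at h_top = 2.96097 − 0.427 = 2.53397 m below the surface.

d_top ≈ 2.53 m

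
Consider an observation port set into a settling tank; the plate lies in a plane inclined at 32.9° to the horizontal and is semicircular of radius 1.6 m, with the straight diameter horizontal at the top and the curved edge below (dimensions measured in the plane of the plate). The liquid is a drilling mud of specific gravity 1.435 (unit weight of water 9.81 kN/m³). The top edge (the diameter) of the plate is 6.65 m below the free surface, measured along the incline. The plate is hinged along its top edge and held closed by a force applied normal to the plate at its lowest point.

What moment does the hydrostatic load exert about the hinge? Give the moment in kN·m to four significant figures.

M ≈ 158.5 kN·m

γ = 1.435 × 9.81 = 14.07735 kN/m³.
Let θ = 32.9° be the plate's angle to the horizontal; measure y along the incline from where the plane meets the free surface. Vertical depth h = y·sinθ with sinθ = 0.543174.
The centroid of a semicircle lies 4r/(3π) = 0.679061 m from the diameter, here below the top edge, so y_c = 6.65 + 0.679061 = 7.32906 m and h_c = 7.32906 × 0.543174 = 3.98095 m.
A = πr²/2 = π × 1.6²/2 = 4.02124 m².
Resultant F = γ·h_c·A = 14.07735 × 3.98095 × 4.02124 = 225.355 kN.
I_c = (π/8 − 8/(9π))·r⁴ = 0.109757 × 1.6⁴ = 0.719303 m⁴.
Centre of pressure: y_p = y_c + I_c/(y_c·A) = 7.32906 + 0.719303/(7.32906 × 4.02124) = 7.32906 + 0.0244064 = 7.35347 m along the plane.
The resultant acts 0.679061 + 0.0244064 = 0.703467 m (along the plate) below the hinge at the top edge, so the moment about the hinge is M = F × 0.703467 = 225.355 × 0.703467 = 158.53 kN·m.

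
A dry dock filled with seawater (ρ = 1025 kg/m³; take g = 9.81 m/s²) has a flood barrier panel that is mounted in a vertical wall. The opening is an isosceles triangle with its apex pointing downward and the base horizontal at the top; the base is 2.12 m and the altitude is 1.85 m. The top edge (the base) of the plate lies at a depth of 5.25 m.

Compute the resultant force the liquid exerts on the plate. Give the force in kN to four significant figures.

F ≈ 115.7 kN

γ = ρg = 1025 × 9.81 / 1000 = 10.05525 kN/m³.
With the apex down, the centroid sits h/3 = 1.85/3 = 0.616667 m below the base (the top edge), so the centroid depth is h_c = 5.25 + 0.616667 = 5.86667 m.
A = ½ × 2.12 × 1.85 = 1.961 m².
Resultant F = γ·h_c·A = 10.05525 × 5.86667 × 1.961 = 115.681 kN.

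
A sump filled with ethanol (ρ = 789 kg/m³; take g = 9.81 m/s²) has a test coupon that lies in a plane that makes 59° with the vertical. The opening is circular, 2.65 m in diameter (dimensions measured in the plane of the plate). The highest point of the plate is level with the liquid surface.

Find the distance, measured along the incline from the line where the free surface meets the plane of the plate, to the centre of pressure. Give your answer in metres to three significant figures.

γ = ρg = 789 × 9.81 / 1000 = 7.74009 kN/m³.
The plate makes 59° with the vertical, i.e. θ = 90° − 59° = 31° to the horizontal. Measuring y along the incline from the free-surface line, vertical depth h = y·sinθ with sinθ = 0.515038.
The centroid is at the centre, 1.325 m below the top of the plate, so y_c = 1.325 m and h_c = 1.325 × 0.515038 = 0.682425 m.
A = π(1.325)² = 5.51546 m².
Resultant F = γ·h_c·A = 7.74009 × 0.682425 × 5.51546 = 29.1328 kN.
I_c = πr⁴/4 = π × 1.325⁴/4 = 2.42077 m⁴.
Centre of pressure: y_p = y_c + I_c/(y_c·A) = 1.325 + 2.42077/(1.325 × 5.51546) = 1.325 + 0.33125 = 1.65625 m along the plane.

y_p = 1.66 m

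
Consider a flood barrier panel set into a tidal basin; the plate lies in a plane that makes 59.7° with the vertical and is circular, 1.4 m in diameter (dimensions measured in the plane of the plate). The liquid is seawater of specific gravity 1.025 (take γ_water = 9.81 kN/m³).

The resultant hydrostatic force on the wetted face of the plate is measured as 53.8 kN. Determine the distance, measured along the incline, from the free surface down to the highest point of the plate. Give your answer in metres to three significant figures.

γ = 1.025 × 9.81 = 10.05525 kN/m³.
A = π(0.7)² = 1.53938 m².
From F = γ·h_c·A, the centroid depth is h_c = 53.8/(10.05525 × 1.53938) = 3.47571 m.
The plate makes 59.7° with the vertical, i.e. θ = 90° − 59.7° = 30.3° to the horizontal. Measuring y along the incline from the free-surface line, vertical depth h = y·sinθ with sinθ = 0.504528.
Along the incline, y_c = h_c/sinθ = 3.47571/0.504528 = 6.88903 m.
The centroid is at the centre, 0.7 m below the top of the plate, so the highest point sits at y_top = 6.88903 − 0.7 = 6.18903 m along the incline.

y_top ≈ 6.19 m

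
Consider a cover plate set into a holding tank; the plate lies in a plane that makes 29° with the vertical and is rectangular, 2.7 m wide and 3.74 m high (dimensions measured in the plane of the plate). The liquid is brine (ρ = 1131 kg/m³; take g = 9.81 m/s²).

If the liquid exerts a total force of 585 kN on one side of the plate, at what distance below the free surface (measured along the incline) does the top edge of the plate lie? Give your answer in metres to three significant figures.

γ = ρg = 1131 × 9.81 / 1000 = 11.09511 kN/m³.
A = 2.7 × 3.74 = 10.098 m².
From F = γ·h_c·A, the centroid depth is h_c = 585/(11.09511 × 10.098) = 5.22142 m.
The plate makes 29° with the vertical, i.e. θ = 90° − 29° = 61° to the horizontal. Measuring y along the incline from the free-surface line, vertical depth h = y·sinθ with sinθ = 0.874620.
Along the incline, y_c = h_c/sinθ = 5.22142/0.874620 = 5.96993 m.
The centroid lies 3.74/2 = 1.87 m below the top edge, so the top edge sits at y_top = 5.96993 − 1.87 = 4.09993 m along the incline.

y_top ≈ 4.10 m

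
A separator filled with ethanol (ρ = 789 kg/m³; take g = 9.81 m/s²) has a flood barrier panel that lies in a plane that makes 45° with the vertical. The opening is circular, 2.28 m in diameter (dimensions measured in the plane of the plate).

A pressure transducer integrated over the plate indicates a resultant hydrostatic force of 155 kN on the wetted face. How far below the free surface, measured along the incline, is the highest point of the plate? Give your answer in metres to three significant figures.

γ = ρg = 789 × 9.81 / 1000 = 7.74009 kN/m³.
A = π(1.14)² = 4.08281 m².
From F = γ·h_c·A, the centroid depth is h_c = 155/(7.74009 × 4.08281) = 4.90486 m.
The plate makes 45° with the vertical, i.e. θ = 90° − 45° = 45° to the horizontal. Measuring y along the incline from the free-surface line, vertical depth h = y·sinθ with sinθ = 0.707107.
Along the incline, y_c = h_c/sinθ = 4.90486/0.707107 = 6.93652 m.
The centroid is at the centre, 1.14 m below the top of the plate, so the highest point sits at y_top = 6.93652 − 1.14 = 5.79652 m along the incline.

y_top ≈ 5.80 m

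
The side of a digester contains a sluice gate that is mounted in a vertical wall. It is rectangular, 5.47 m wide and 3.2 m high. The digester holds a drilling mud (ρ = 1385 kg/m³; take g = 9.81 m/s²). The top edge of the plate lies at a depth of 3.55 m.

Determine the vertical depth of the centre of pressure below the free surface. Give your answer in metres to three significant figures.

h_p = 5.32 m

γ = ρg = 1385 × 9.81 / 1000 = 13.58685 kN/m³.
The centroid lies 3.2/2 = 1.6 m below the top edge, so the centroid depth is h_c = 3.55 + 1.6 = 5.15 m.
A = 5.47 × 3.2 = 17.504 m².
Resultant F = γ·h_c·A = 13.58685 × 5.15 × 17.504 = 1224.79 kN.
I_c = b·h³/12 = 5.47 × 3.2³/12 = 14.9367 m⁴.
Centre of pressure: y_p = y_c + I_c/(y_c·A) = 5.15 + 14.9367/(5.15 × 17.504) = 5.15 + 0.165695 = 5.3157 m along the plane.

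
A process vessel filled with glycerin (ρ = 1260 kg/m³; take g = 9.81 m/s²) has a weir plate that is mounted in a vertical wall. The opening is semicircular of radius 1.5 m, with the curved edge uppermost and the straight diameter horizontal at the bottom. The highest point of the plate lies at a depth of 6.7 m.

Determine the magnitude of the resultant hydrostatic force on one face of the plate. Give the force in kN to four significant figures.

F ≈ 330.4 kN

γ = ρg = 1260 × 9.81 / 1000 = 12.3606 kN/m³.
The centroid lies 4r/(3π) = 0.63662 m above the diameter, so r − 4r/(3π) = 1.5 − 0.63662 = 0.86338 m below the topmost point, so the centroid depth is h_c = 6.7 + 0.86338 = 7.56338 m.
A = πr²/2 = π × 1.5²/2 = 3.53429 m².
Resultant F = γ·h_c·A = 12.3606 × 7.56338 × 3.53429 = 330.413 kN.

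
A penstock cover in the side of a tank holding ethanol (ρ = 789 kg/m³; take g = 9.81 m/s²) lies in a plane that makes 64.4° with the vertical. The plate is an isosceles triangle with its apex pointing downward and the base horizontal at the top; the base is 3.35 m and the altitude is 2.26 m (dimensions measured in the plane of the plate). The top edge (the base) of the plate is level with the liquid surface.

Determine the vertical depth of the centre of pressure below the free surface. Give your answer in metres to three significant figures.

γ = ρg = 789 × 9.81 / 1000 = 7.74009 kN/m³.
The plate makes 64.4° with the vertical, i.e. θ = 90° − 64.4° = 25.6° to the horizontal. Measuring y along the incline from the free-surface line, vertical depth h = y·sinθ with sinθ = 0.432086.
With the apex down, the centroid sits h/3 = 2.26/3 = 0.753333 m below the base (the top edge), so y_c = 0.753333 m and h_c = 0.753333 × 0.432086 = 0.325505 m.
A = ½ × 3.35 × 2.26 = 3.7855 m².
Resultant F = γ·h_c·A = 7.74009 × 0.325505 × 3.7855 = 9.53733 kN.
I_c = b·h³/36 = 3.35 × 2.26³/36 = 1.07416 m⁴.
Centre of pressure: y_p = y_c + I_c/(y_c·A) = 0.753333 + 1.07416/(0.753333 × 3.7855) = 0.753333 + 0.376668 = 1.13 m along the plane.
Vertically, h_p = y_p·sinθ = 1.13 × 0.432086 = 0.488257 m.

h_p = 0.488 m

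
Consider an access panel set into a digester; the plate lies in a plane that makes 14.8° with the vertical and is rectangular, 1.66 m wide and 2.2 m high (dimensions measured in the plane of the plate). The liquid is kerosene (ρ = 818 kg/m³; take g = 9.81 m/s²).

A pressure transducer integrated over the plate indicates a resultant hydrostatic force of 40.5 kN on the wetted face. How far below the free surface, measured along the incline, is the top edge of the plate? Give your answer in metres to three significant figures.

y_top ≈ 0.329 m

γ = ρg = 818 × 9.81 / 1000 = 8.02458 kN/m³.
A = 1.66 × 2.2 = 3.652 m².
From F = γ·h_c·A, the centroid depth is h_c = 40.5/(8.02458 × 3.652) = 1.38198 m.
The plate makes 14.8° with the vertical, i.e. θ = 90° − 14.8° = 75.2° to the horizontal. Measuring y along the incline from the free-surface line, vertical depth h = y·sinθ with sinθ = 0.966823.
Along the incline, y_c = h_c/sinθ = 1.38198/0.966823 = 1.4294 m.
The centroid lies 2.2/2 = 1.1 m below the top edge, so the top edge sits at y_top = 1.4294 − 1.1 = 0.3294 m along the incline.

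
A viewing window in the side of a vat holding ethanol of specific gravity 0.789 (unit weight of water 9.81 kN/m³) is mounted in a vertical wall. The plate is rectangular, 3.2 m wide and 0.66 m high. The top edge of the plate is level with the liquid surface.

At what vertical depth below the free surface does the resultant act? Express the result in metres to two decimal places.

h_p = 0.44 m

γ = 0.789 × 9.81 = 7.74009 kN/m³.
The centroid lies 0.66/2 = 0.33 m below the top edge, so the centroid depth is h_c = 0.33 m.
A = 3.2 × 0.66 = 2.112 m².
Resultant F = γ·h_c·A = 7.74009 × 0.33 × 2.112 = 5.39453 kN.
I_c = b·h³/12 = 3.2 × 0.66³/12 = 0.0766656 m⁴.
Centre of pressure: y_p = y_c + I_c/(y_c·A) = 0.33 + 0.0766656/(0.33 × 2.112) = 0.33 + 0.11 = 0.44 m along the plane.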